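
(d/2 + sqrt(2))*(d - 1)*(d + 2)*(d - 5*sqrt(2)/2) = d^4/2 - sqrt(2)*d^3/4 + d^3/2 - 6*d^2 - sqrt(2)*d^2/4 - 5*d + sqrt(2)*d/2 + 10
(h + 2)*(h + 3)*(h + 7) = h^3 + 12*h^2 + 41*h + 42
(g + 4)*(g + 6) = g^2 + 10*g + 24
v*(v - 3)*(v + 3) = v^3 - 9*v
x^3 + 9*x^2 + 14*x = x*(x + 2)*(x + 7)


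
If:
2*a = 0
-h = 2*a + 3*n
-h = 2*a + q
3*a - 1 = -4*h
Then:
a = 0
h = 1/4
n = -1/12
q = -1/4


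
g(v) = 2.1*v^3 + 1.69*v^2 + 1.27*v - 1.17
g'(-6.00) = 207.79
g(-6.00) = -401.55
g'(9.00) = 541.99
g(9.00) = 1678.05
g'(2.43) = 46.68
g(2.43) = 42.03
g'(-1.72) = 14.09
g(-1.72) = -9.04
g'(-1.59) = 11.82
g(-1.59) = -7.36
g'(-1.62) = 12.33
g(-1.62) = -7.72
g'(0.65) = 6.13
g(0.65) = 0.95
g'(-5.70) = 186.69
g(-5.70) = -342.41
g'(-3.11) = 51.69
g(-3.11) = -51.94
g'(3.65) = 97.54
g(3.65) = 128.10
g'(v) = 6.3*v^2 + 3.38*v + 1.27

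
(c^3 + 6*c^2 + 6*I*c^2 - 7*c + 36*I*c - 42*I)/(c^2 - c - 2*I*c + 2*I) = (c^2 + c*(7 + 6*I) + 42*I)/(c - 2*I)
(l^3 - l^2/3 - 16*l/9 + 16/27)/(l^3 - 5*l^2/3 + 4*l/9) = (l + 4/3)/l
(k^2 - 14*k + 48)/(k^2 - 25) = (k^2 - 14*k + 48)/(k^2 - 25)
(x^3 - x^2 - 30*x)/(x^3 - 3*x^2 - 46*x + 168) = x*(x + 5)/(x^2 + 3*x - 28)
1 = 1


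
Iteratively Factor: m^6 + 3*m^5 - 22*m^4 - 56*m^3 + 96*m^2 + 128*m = (m + 4)*(m^5 - m^4 - 18*m^3 + 16*m^2 + 32*m) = (m - 2)*(m + 4)*(m^4 + m^3 - 16*m^2 - 16*m) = m*(m - 2)*(m + 4)*(m^3 + m^2 - 16*m - 16) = m*(m - 2)*(m + 1)*(m + 4)*(m^2 - 16) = m*(m - 2)*(m + 1)*(m + 4)^2*(m - 4)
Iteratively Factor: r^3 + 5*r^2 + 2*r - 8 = (r - 1)*(r^2 + 6*r + 8) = (r - 1)*(r + 4)*(r + 2)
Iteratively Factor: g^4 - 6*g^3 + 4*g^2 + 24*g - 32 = (g - 4)*(g^3 - 2*g^2 - 4*g + 8) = (g - 4)*(g + 2)*(g^2 - 4*g + 4) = (g - 4)*(g - 2)*(g + 2)*(g - 2)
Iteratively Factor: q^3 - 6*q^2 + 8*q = (q)*(q^2 - 6*q + 8) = q*(q - 2)*(q - 4)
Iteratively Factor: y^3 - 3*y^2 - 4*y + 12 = (y - 3)*(y^2 - 4) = (y - 3)*(y - 2)*(y + 2)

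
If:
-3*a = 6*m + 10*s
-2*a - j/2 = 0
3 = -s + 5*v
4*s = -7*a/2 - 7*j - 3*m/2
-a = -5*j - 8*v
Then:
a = -72/89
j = 288/89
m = 2056/89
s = -1212/89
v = -189/89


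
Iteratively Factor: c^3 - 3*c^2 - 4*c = (c)*(c^2 - 3*c - 4) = c*(c + 1)*(c - 4)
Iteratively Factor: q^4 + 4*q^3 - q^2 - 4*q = (q + 1)*(q^3 + 3*q^2 - 4*q) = (q - 1)*(q + 1)*(q^2 + 4*q) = q*(q - 1)*(q + 1)*(q + 4)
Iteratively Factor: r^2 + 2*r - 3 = (r + 3)*(r - 1)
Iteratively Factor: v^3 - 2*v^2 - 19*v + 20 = (v - 5)*(v^2 + 3*v - 4) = (v - 5)*(v + 4)*(v - 1)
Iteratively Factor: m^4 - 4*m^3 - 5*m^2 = (m)*(m^3 - 4*m^2 - 5*m) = m*(m + 1)*(m^2 - 5*m) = m^2*(m + 1)*(m - 5)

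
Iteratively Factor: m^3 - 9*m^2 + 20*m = (m - 4)*(m^2 - 5*m) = (m - 5)*(m - 4)*(m)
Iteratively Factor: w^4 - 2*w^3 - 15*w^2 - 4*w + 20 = (w - 1)*(w^3 - w^2 - 16*w - 20) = (w - 1)*(w + 2)*(w^2 - 3*w - 10) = (w - 1)*(w + 2)^2*(w - 5)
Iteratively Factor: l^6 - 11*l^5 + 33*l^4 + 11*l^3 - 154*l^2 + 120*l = (l - 4)*(l^5 - 7*l^4 + 5*l^3 + 31*l^2 - 30*l) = (l - 4)*(l + 2)*(l^4 - 9*l^3 + 23*l^2 - 15*l) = (l - 4)*(l - 3)*(l + 2)*(l^3 - 6*l^2 + 5*l) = (l - 4)*(l - 3)*(l - 1)*(l + 2)*(l^2 - 5*l) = (l - 5)*(l - 4)*(l - 3)*(l - 1)*(l + 2)*(l)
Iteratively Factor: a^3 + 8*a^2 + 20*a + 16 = (a + 2)*(a^2 + 6*a + 8) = (a + 2)*(a + 4)*(a + 2)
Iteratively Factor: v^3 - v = (v)*(v^2 - 1) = v*(v - 1)*(v + 1)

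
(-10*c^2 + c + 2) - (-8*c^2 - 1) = -2*c^2 + c + 3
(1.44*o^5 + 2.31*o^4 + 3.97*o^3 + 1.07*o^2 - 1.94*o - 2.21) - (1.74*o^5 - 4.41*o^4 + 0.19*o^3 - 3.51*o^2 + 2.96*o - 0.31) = -0.3*o^5 + 6.72*o^4 + 3.78*o^3 + 4.58*o^2 - 4.9*o - 1.9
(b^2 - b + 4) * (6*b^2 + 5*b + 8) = 6*b^4 - b^3 + 27*b^2 + 12*b + 32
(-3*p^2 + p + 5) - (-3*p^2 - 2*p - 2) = 3*p + 7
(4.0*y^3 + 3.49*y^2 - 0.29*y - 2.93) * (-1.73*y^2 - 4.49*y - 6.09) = -6.92*y^5 - 23.9977*y^4 - 39.5284*y^3 - 14.8831*y^2 + 14.9218*y + 17.8437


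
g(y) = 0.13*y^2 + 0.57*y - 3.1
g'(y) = 0.26*y + 0.57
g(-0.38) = -3.30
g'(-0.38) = 0.47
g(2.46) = -0.91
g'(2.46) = 1.21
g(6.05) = 5.11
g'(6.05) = 2.14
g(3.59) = 0.62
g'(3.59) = 1.50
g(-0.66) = -3.42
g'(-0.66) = 0.40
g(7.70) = 9.00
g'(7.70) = 2.57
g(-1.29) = -3.62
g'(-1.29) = 0.23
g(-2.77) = -3.68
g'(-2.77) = -0.15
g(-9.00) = 2.30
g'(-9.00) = -1.77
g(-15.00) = 17.60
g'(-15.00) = -3.33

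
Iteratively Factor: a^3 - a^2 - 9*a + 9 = (a + 3)*(a^2 - 4*a + 3) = (a - 3)*(a + 3)*(a - 1)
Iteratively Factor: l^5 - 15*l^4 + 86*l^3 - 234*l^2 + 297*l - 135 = (l - 3)*(l^4 - 12*l^3 + 50*l^2 - 84*l + 45) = (l - 5)*(l - 3)*(l^3 - 7*l^2 + 15*l - 9) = (l - 5)*(l - 3)^2*(l^2 - 4*l + 3) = (l - 5)*(l - 3)^2*(l - 1)*(l - 3)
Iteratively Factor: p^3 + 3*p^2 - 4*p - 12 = (p - 2)*(p^2 + 5*p + 6) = (p - 2)*(p + 3)*(p + 2)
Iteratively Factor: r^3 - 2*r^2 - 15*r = (r - 5)*(r^2 + 3*r) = r*(r - 5)*(r + 3)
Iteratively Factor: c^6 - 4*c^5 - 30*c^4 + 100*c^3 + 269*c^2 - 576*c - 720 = (c + 3)*(c^5 - 7*c^4 - 9*c^3 + 127*c^2 - 112*c - 240) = (c - 3)*(c + 3)*(c^4 - 4*c^3 - 21*c^2 + 64*c + 80) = (c - 3)*(c + 1)*(c + 3)*(c^3 - 5*c^2 - 16*c + 80) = (c - 5)*(c - 3)*(c + 1)*(c + 3)*(c^2 - 16) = (c - 5)*(c - 4)*(c - 3)*(c + 1)*(c + 3)*(c + 4)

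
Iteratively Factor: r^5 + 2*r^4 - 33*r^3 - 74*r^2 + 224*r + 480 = (r - 5)*(r^4 + 7*r^3 + 2*r^2 - 64*r - 96) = (r - 5)*(r + 2)*(r^3 + 5*r^2 - 8*r - 48) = (r - 5)*(r + 2)*(r + 4)*(r^2 + r - 12) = (r - 5)*(r - 3)*(r + 2)*(r + 4)*(r + 4)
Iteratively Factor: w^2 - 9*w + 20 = (w - 4)*(w - 5)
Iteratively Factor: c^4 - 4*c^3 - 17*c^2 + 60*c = (c - 5)*(c^3 + c^2 - 12*c) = c*(c - 5)*(c^2 + c - 12) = c*(c - 5)*(c + 4)*(c - 3)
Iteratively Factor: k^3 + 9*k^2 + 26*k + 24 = (k + 2)*(k^2 + 7*k + 12) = (k + 2)*(k + 3)*(k + 4)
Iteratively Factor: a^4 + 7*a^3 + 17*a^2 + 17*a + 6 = (a + 1)*(a^3 + 6*a^2 + 11*a + 6) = (a + 1)*(a + 3)*(a^2 + 3*a + 2) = (a + 1)*(a + 2)*(a + 3)*(a + 1)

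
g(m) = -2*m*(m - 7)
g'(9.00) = -22.00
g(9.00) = -36.00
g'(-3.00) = 26.00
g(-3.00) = -60.00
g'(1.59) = 7.64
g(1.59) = 17.20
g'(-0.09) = 14.36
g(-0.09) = -1.28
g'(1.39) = 8.44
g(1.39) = 15.60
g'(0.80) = 10.80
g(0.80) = 9.92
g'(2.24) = 5.04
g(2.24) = 21.32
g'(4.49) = -3.96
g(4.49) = 22.54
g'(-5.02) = 34.08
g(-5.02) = -120.68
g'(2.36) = 4.56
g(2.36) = 21.90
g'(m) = 14 - 4*m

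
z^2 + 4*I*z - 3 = (z + I)*(z + 3*I)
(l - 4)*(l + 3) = l^2 - l - 12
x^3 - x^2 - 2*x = x*(x - 2)*(x + 1)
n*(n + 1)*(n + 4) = n^3 + 5*n^2 + 4*n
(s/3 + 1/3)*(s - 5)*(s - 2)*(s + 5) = s^4/3 - s^3/3 - 9*s^2 + 25*s/3 + 50/3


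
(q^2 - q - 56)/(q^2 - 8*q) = (q + 7)/q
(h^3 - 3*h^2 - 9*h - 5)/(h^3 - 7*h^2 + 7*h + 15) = (h + 1)/(h - 3)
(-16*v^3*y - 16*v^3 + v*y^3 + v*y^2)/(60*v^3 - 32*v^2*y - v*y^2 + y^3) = v*(-16*v^2*y - 16*v^2 + y^3 + y^2)/(60*v^3 - 32*v^2*y - v*y^2 + y^3)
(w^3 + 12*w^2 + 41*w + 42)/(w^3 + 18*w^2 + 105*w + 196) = (w^2 + 5*w + 6)/(w^2 + 11*w + 28)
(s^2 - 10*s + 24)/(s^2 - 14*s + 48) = (s - 4)/(s - 8)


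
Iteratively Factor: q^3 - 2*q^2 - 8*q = (q)*(q^2 - 2*q - 8) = q*(q - 4)*(q + 2)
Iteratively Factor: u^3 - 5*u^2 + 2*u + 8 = (u + 1)*(u^2 - 6*u + 8) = (u - 4)*(u + 1)*(u - 2)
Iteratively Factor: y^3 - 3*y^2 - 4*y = (y + 1)*(y^2 - 4*y) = (y - 4)*(y + 1)*(y)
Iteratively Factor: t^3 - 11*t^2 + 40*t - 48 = (t - 3)*(t^2 - 8*t + 16) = (t - 4)*(t - 3)*(t - 4)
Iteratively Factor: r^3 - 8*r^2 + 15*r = (r)*(r^2 - 8*r + 15) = r*(r - 3)*(r - 5)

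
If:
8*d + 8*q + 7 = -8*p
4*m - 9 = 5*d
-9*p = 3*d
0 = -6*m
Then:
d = -9/5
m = 0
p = 3/5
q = 13/40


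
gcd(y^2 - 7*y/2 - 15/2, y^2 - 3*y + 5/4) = 1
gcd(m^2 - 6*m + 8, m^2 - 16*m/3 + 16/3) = m - 4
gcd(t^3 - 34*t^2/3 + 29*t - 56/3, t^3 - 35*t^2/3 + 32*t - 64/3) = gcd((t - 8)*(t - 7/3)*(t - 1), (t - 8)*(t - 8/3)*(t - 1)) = t^2 - 9*t + 8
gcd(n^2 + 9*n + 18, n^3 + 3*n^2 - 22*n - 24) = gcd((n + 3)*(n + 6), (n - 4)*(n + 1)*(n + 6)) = n + 6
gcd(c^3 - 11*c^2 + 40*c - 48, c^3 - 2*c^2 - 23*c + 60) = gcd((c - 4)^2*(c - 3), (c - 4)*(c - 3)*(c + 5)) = c^2 - 7*c + 12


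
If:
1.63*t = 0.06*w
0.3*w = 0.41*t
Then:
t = 0.00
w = 0.00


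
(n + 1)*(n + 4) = n^2 + 5*n + 4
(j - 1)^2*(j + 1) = j^3 - j^2 - j + 1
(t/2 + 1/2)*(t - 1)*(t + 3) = t^3/2 + 3*t^2/2 - t/2 - 3/2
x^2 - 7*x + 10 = (x - 5)*(x - 2)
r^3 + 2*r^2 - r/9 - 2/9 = (r - 1/3)*(r + 1/3)*(r + 2)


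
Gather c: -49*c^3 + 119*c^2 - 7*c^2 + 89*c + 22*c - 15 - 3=-49*c^3 + 112*c^2 + 111*c - 18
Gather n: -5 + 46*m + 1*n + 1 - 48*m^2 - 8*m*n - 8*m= -48*m^2 + 38*m + n*(1 - 8*m) - 4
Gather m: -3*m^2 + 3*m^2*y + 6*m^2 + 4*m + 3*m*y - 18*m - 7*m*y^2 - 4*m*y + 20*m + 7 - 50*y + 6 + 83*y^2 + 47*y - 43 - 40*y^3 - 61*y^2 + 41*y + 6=m^2*(3*y + 3) + m*(-7*y^2 - y + 6) - 40*y^3 + 22*y^2 + 38*y - 24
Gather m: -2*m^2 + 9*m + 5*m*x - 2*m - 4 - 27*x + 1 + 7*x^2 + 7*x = -2*m^2 + m*(5*x + 7) + 7*x^2 - 20*x - 3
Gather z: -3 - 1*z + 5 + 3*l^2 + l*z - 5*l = 3*l^2 - 5*l + z*(l - 1) + 2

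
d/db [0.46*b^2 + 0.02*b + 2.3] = 0.92*b + 0.02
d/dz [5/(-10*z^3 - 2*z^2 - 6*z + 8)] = 5*(15*z^2 + 2*z + 3)/(2*(5*z^3 + z^2 + 3*z - 4)^2)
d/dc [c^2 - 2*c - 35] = 2*c - 2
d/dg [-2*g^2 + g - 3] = 1 - 4*g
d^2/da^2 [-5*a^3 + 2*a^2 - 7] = 4 - 30*a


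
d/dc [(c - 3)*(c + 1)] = 2*c - 2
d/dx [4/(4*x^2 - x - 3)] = 4*(1 - 8*x)/(-4*x^2 + x + 3)^2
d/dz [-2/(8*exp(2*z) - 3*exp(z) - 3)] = (32*exp(z) - 6)*exp(z)/(-8*exp(2*z) + 3*exp(z) + 3)^2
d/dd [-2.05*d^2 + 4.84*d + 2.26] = 4.84 - 4.1*d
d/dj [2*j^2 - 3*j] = 4*j - 3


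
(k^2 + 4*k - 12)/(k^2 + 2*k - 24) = (k - 2)/(k - 4)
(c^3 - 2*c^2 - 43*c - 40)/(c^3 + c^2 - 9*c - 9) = (c^2 - 3*c - 40)/(c^2 - 9)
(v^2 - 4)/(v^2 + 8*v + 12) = (v - 2)/(v + 6)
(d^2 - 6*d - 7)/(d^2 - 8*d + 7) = (d + 1)/(d - 1)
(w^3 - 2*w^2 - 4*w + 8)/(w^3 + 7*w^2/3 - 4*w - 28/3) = 3*(w - 2)/(3*w + 7)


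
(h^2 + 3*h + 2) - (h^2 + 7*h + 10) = -4*h - 8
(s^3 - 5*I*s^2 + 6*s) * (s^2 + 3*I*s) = s^5 - 2*I*s^4 + 21*s^3 + 18*I*s^2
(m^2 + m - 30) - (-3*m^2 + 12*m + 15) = 4*m^2 - 11*m - 45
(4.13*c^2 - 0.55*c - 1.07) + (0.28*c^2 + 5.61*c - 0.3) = 4.41*c^2 + 5.06*c - 1.37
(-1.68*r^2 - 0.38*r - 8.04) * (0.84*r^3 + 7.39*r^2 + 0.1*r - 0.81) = -1.4112*r^5 - 12.7344*r^4 - 9.7298*r^3 - 58.0928*r^2 - 0.4962*r + 6.5124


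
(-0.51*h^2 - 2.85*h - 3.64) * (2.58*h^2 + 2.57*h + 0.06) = -1.3158*h^4 - 8.6637*h^3 - 16.7463*h^2 - 9.5258*h - 0.2184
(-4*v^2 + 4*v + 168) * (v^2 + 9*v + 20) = -4*v^4 - 32*v^3 + 124*v^2 + 1592*v + 3360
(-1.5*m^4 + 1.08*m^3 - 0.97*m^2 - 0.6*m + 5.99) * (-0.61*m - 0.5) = 0.915*m^5 + 0.0911999999999999*m^4 + 0.0517*m^3 + 0.851*m^2 - 3.3539*m - 2.995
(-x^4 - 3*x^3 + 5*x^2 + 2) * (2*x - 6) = -2*x^5 + 28*x^3 - 30*x^2 + 4*x - 12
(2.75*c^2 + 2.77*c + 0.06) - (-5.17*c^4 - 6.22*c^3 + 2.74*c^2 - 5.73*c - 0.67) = 5.17*c^4 + 6.22*c^3 + 0.00999999999999979*c^2 + 8.5*c + 0.73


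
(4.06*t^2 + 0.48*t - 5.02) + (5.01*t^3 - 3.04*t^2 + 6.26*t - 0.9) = 5.01*t^3 + 1.02*t^2 + 6.74*t - 5.92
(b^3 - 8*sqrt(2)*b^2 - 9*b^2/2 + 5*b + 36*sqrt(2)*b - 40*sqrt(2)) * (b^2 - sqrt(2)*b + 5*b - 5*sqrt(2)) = b^5 - 9*sqrt(2)*b^4 + b^4/2 - 9*sqrt(2)*b^3/2 - 3*b^3/2 + 33*b^2 + 315*sqrt(2)*b^2/2 - 225*sqrt(2)*b - 280*b + 400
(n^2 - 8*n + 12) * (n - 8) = n^3 - 16*n^2 + 76*n - 96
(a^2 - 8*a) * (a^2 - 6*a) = a^4 - 14*a^3 + 48*a^2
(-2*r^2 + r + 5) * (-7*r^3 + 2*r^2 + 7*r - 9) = 14*r^5 - 11*r^4 - 47*r^3 + 35*r^2 + 26*r - 45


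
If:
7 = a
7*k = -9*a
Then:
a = 7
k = -9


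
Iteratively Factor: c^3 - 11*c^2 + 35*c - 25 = (c - 5)*(c^2 - 6*c + 5) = (c - 5)*(c - 1)*(c - 5)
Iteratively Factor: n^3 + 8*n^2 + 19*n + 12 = (n + 1)*(n^2 + 7*n + 12) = (n + 1)*(n + 4)*(n + 3)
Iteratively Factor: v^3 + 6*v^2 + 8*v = (v + 4)*(v^2 + 2*v) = v*(v + 4)*(v + 2)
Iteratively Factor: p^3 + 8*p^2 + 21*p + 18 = (p + 3)*(p^2 + 5*p + 6) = (p + 3)^2*(p + 2)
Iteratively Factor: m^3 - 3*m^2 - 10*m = (m)*(m^2 - 3*m - 10) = m*(m + 2)*(m - 5)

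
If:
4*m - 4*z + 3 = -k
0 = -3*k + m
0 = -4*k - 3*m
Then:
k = 0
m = 0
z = 3/4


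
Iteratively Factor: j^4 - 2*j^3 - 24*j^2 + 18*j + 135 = (j + 3)*(j^3 - 5*j^2 - 9*j + 45) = (j - 5)*(j + 3)*(j^2 - 9) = (j - 5)*(j + 3)^2*(j - 3)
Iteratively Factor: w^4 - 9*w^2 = (w - 3)*(w^3 + 3*w^2) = w*(w - 3)*(w^2 + 3*w) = w*(w - 3)*(w + 3)*(w)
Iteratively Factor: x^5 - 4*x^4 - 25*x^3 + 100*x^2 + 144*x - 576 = (x + 3)*(x^4 - 7*x^3 - 4*x^2 + 112*x - 192) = (x - 3)*(x + 3)*(x^3 - 4*x^2 - 16*x + 64) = (x - 3)*(x + 3)*(x + 4)*(x^2 - 8*x + 16) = (x - 4)*(x - 3)*(x + 3)*(x + 4)*(x - 4)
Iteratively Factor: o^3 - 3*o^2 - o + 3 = (o - 3)*(o^2 - 1) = (o - 3)*(o + 1)*(o - 1)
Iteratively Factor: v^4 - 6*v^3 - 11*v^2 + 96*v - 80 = (v - 4)*(v^3 - 2*v^2 - 19*v + 20) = (v - 4)*(v + 4)*(v^2 - 6*v + 5) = (v - 4)*(v - 1)*(v + 4)*(v - 5)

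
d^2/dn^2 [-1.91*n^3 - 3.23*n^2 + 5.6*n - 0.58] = -11.46*n - 6.46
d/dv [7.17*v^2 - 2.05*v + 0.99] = 14.34*v - 2.05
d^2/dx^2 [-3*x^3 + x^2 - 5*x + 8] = 2 - 18*x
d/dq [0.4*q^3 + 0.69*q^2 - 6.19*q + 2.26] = 1.2*q^2 + 1.38*q - 6.19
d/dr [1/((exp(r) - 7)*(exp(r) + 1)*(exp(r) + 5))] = -((exp(r) - 7)*(exp(r) + 1) + (exp(r) - 7)*(exp(r) + 5) + (exp(r) + 1)*(exp(r) + 5))/(4*(exp(r) - 7)^2*(exp(r) + 5)^2*cosh(r/2)^2)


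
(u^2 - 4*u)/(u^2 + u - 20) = u/(u + 5)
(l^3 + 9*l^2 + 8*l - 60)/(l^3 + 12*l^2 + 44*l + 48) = (l^2 + 3*l - 10)/(l^2 + 6*l + 8)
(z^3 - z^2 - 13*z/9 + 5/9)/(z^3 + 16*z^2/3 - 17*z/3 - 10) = (z - 1/3)/(z + 6)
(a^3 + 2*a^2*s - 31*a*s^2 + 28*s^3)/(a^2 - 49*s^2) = (-a^2 + 5*a*s - 4*s^2)/(-a + 7*s)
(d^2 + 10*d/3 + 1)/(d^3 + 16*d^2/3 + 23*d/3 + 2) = 1/(d + 2)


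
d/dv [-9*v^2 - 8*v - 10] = -18*v - 8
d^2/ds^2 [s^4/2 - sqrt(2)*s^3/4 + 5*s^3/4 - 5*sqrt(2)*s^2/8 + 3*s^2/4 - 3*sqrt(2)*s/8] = 6*s^2 - 3*sqrt(2)*s/2 + 15*s/2 - 5*sqrt(2)/4 + 3/2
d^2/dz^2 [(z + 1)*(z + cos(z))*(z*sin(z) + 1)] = -z^3*sin(z) - z^2*sin(z) - 2*z^2*sin(2*z) + 6*z^2*cos(z) + 6*z*sin(z) - 2*z*sin(2*z) + 3*z*cos(z) + 4*z*cos(2*z) + sin(2*z) - cos(z) + 2*cos(2*z) + 2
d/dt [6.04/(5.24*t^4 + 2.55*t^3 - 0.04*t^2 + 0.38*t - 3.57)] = (-126.5984*t^3 - 46.206*t^2 + 0.4832*t - 2.2952)/(5.24*t^4 + 2.55*t^3 - 0.04*t^2 + 0.38*t - 3.57)^2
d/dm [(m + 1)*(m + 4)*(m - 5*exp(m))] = -5*m^2*exp(m) + 3*m^2 - 35*m*exp(m) + 10*m - 45*exp(m) + 4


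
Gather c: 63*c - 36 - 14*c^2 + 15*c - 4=-14*c^2 + 78*c - 40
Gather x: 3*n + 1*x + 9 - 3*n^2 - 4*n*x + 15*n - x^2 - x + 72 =-3*n^2 - 4*n*x + 18*n - x^2 + 81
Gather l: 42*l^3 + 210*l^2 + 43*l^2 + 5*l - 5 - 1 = 42*l^3 + 253*l^2 + 5*l - 6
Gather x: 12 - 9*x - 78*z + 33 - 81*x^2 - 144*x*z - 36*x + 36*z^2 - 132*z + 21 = -81*x^2 + x*(-144*z - 45) + 36*z^2 - 210*z + 66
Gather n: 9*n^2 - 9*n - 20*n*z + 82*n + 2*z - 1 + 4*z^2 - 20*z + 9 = 9*n^2 + n*(73 - 20*z) + 4*z^2 - 18*z + 8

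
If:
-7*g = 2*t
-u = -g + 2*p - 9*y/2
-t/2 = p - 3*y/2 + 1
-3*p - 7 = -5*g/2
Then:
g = -18*y/11 - 16/11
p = -15*y/11 - 39/11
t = 63*y/11 + 56/11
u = 123*y/22 + 62/11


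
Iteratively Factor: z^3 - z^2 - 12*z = (z - 4)*(z^2 + 3*z) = (z - 4)*(z + 3)*(z)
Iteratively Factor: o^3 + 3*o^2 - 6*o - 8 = (o + 4)*(o^2 - o - 2) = (o - 2)*(o + 4)*(o + 1)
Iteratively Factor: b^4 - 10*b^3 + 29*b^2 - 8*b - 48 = (b - 4)*(b^3 - 6*b^2 + 5*b + 12) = (b - 4)*(b - 3)*(b^2 - 3*b - 4) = (b - 4)^2*(b - 3)*(b + 1)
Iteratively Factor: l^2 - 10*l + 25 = (l - 5)*(l - 5)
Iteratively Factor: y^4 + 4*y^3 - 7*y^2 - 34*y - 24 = (y + 1)*(y^3 + 3*y^2 - 10*y - 24) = (y + 1)*(y + 2)*(y^2 + y - 12) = (y - 3)*(y + 1)*(y + 2)*(y + 4)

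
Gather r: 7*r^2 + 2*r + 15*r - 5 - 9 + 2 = 7*r^2 + 17*r - 12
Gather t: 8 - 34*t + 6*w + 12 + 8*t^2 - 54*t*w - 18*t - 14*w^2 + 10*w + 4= 8*t^2 + t*(-54*w - 52) - 14*w^2 + 16*w + 24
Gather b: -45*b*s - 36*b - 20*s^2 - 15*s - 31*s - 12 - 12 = b*(-45*s - 36) - 20*s^2 - 46*s - 24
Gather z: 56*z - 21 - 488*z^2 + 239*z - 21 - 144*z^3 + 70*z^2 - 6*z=-144*z^3 - 418*z^2 + 289*z - 42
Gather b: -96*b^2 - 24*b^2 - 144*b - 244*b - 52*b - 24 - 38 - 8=-120*b^2 - 440*b - 70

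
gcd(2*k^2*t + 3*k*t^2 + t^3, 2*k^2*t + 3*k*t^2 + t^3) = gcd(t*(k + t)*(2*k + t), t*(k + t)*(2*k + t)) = 2*k^2*t + 3*k*t^2 + t^3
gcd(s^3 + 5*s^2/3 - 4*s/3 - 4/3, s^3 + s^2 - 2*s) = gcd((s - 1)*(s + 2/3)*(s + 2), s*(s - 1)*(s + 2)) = s^2 + s - 2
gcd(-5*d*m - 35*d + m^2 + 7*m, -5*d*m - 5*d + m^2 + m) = 5*d - m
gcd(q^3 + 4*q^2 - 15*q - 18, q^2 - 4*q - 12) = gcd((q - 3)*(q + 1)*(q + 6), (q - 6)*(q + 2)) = 1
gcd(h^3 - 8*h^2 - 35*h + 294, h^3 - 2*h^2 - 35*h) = h - 7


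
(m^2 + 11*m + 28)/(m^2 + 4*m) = (m + 7)/m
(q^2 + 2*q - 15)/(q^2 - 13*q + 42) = (q^2 + 2*q - 15)/(q^2 - 13*q + 42)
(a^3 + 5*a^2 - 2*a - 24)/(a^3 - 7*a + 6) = (a + 4)/(a - 1)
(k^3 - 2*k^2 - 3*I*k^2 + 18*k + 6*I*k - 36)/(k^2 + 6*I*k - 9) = (k^2 + k*(-2 - 6*I) + 12*I)/(k + 3*I)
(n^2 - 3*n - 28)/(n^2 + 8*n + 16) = (n - 7)/(n + 4)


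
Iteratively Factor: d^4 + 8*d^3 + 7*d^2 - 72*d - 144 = (d - 3)*(d^3 + 11*d^2 + 40*d + 48) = (d - 3)*(d + 4)*(d^2 + 7*d + 12) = (d - 3)*(d + 4)^2*(d + 3)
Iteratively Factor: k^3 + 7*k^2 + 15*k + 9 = (k + 3)*(k^2 + 4*k + 3) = (k + 1)*(k + 3)*(k + 3)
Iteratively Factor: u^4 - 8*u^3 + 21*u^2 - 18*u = (u - 2)*(u^3 - 6*u^2 + 9*u) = u*(u - 2)*(u^2 - 6*u + 9) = u*(u - 3)*(u - 2)*(u - 3)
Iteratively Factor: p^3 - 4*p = (p - 2)*(p^2 + 2*p) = (p - 2)*(p + 2)*(p)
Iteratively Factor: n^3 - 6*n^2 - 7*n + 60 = (n - 4)*(n^2 - 2*n - 15) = (n - 5)*(n - 4)*(n + 3)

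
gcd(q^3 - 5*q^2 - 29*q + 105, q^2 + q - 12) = q - 3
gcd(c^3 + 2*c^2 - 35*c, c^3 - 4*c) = c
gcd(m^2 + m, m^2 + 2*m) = m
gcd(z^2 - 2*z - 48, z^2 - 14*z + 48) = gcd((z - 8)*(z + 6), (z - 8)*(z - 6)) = z - 8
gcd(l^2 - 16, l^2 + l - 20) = l - 4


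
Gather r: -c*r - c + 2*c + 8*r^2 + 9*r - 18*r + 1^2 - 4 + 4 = c + 8*r^2 + r*(-c - 9) + 1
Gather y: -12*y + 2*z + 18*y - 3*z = 6*y - z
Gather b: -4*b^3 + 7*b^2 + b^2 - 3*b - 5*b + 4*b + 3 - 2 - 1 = -4*b^3 + 8*b^2 - 4*b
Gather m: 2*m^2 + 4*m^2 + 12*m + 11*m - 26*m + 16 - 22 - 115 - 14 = 6*m^2 - 3*m - 135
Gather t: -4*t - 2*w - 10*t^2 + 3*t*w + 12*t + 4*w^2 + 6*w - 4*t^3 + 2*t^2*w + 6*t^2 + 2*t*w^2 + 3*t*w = -4*t^3 + t^2*(2*w - 4) + t*(2*w^2 + 6*w + 8) + 4*w^2 + 4*w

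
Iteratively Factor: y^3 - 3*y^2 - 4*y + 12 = (y - 2)*(y^2 - y - 6) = (y - 3)*(y - 2)*(y + 2)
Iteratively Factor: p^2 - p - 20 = (p + 4)*(p - 5)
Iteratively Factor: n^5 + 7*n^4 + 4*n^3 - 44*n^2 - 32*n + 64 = (n - 1)*(n^4 + 8*n^3 + 12*n^2 - 32*n - 64) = (n - 1)*(n + 2)*(n^3 + 6*n^2 - 32) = (n - 2)*(n - 1)*(n + 2)*(n^2 + 8*n + 16) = (n - 2)*(n - 1)*(n + 2)*(n + 4)*(n + 4)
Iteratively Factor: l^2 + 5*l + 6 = (l + 2)*(l + 3)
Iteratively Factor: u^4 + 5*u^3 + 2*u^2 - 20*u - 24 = (u - 2)*(u^3 + 7*u^2 + 16*u + 12) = (u - 2)*(u + 2)*(u^2 + 5*u + 6) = (u - 2)*(u + 2)*(u + 3)*(u + 2)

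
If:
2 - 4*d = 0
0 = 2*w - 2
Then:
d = 1/2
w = 1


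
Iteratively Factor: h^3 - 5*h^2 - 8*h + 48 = (h - 4)*(h^2 - h - 12) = (h - 4)^2*(h + 3)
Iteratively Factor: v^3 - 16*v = (v)*(v^2 - 16) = v*(v - 4)*(v + 4)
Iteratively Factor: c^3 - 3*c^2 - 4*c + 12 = (c + 2)*(c^2 - 5*c + 6) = (c - 3)*(c + 2)*(c - 2)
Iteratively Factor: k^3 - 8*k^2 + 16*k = (k)*(k^2 - 8*k + 16) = k*(k - 4)*(k - 4)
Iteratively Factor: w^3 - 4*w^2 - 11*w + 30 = (w - 2)*(w^2 - 2*w - 15) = (w - 2)*(w + 3)*(w - 5)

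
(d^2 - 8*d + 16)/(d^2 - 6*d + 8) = (d - 4)/(d - 2)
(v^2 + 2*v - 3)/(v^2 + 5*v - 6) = (v + 3)/(v + 6)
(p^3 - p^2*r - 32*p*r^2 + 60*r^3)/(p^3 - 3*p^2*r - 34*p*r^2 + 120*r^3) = (p - 2*r)/(p - 4*r)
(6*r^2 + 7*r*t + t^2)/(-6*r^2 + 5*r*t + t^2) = (-r - t)/(r - t)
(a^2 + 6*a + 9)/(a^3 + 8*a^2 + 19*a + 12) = (a + 3)/(a^2 + 5*a + 4)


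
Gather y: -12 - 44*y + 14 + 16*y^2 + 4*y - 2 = 16*y^2 - 40*y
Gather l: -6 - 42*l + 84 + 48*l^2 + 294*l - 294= 48*l^2 + 252*l - 216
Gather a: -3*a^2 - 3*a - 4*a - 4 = -3*a^2 - 7*a - 4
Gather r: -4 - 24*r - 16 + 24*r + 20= 0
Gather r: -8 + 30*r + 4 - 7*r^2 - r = -7*r^2 + 29*r - 4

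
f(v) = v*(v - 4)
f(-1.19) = 6.18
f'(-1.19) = -6.38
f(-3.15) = 22.52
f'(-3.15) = -10.30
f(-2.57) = 16.88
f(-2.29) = 14.40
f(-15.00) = 285.00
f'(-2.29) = -8.58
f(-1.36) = 7.29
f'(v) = 2*v - 4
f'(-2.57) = -9.14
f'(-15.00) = -34.00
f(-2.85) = 19.52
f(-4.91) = 43.75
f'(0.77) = -2.46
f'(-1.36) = -6.72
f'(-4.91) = -13.82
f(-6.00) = 60.00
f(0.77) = -2.49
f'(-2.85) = -9.70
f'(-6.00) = -16.00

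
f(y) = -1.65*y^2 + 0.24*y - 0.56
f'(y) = 0.24 - 3.3*y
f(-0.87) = -2.02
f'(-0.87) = 3.11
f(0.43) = -0.76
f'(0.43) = -1.18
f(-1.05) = -2.63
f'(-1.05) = 3.70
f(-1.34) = -3.84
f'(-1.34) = 4.66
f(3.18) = -16.48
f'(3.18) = -10.25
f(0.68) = -1.16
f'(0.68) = -2.00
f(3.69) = -22.14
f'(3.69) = -11.94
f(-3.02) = -16.33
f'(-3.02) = 10.21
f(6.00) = -58.52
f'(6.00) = -19.56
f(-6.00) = -61.40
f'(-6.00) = 20.04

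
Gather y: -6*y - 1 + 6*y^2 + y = 6*y^2 - 5*y - 1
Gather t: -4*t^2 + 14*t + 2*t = -4*t^2 + 16*t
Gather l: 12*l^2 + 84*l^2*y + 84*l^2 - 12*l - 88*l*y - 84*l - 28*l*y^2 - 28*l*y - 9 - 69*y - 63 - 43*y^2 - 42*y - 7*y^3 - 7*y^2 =l^2*(84*y + 96) + l*(-28*y^2 - 116*y - 96) - 7*y^3 - 50*y^2 - 111*y - 72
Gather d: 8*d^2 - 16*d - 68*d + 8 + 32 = 8*d^2 - 84*d + 40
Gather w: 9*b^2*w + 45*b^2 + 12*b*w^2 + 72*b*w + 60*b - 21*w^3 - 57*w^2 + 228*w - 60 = 45*b^2 + 60*b - 21*w^3 + w^2*(12*b - 57) + w*(9*b^2 + 72*b + 228) - 60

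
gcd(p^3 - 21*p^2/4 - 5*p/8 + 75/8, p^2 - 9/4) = p - 3/2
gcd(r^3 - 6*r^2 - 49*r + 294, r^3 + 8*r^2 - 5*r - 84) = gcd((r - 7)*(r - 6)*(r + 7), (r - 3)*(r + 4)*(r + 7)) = r + 7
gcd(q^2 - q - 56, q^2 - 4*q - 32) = q - 8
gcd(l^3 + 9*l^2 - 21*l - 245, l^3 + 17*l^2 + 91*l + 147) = l^2 + 14*l + 49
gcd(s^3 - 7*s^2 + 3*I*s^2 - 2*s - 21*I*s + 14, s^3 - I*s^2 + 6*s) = s + 2*I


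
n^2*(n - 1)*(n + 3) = n^4 + 2*n^3 - 3*n^2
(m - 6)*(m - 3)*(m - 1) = m^3 - 10*m^2 + 27*m - 18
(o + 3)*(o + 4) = o^2 + 7*o + 12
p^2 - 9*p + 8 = (p - 8)*(p - 1)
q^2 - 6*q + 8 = (q - 4)*(q - 2)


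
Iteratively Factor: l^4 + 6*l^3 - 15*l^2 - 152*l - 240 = (l + 3)*(l^3 + 3*l^2 - 24*l - 80) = (l + 3)*(l + 4)*(l^2 - l - 20) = (l - 5)*(l + 3)*(l + 4)*(l + 4)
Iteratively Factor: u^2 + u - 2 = (u + 2)*(u - 1)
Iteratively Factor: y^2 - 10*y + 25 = (y - 5)*(y - 5)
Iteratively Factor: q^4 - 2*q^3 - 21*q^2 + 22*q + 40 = (q - 5)*(q^3 + 3*q^2 - 6*q - 8) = (q - 5)*(q + 1)*(q^2 + 2*q - 8) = (q - 5)*(q - 2)*(q + 1)*(q + 4)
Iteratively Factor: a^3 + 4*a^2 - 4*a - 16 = (a + 2)*(a^2 + 2*a - 8) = (a + 2)*(a + 4)*(a - 2)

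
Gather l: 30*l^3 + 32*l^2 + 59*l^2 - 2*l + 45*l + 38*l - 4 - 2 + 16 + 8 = 30*l^3 + 91*l^2 + 81*l + 18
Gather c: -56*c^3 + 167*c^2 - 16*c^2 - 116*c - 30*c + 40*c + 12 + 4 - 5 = -56*c^3 + 151*c^2 - 106*c + 11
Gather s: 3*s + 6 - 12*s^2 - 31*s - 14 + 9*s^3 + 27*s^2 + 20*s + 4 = 9*s^3 + 15*s^2 - 8*s - 4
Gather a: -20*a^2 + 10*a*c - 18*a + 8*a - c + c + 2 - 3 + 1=-20*a^2 + a*(10*c - 10)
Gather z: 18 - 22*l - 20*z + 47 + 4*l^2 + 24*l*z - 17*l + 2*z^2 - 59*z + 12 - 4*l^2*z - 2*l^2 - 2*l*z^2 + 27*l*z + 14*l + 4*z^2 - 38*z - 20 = 2*l^2 - 25*l + z^2*(6 - 2*l) + z*(-4*l^2 + 51*l - 117) + 57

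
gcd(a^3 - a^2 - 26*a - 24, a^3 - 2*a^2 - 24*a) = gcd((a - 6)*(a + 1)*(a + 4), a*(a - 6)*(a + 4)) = a^2 - 2*a - 24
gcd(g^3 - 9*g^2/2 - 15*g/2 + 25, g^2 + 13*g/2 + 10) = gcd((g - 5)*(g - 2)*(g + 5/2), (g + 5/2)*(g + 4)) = g + 5/2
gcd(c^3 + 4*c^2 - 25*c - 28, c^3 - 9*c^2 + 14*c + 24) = c^2 - 3*c - 4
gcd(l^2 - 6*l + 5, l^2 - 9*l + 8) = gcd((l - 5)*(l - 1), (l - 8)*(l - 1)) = l - 1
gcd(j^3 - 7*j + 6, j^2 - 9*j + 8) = j - 1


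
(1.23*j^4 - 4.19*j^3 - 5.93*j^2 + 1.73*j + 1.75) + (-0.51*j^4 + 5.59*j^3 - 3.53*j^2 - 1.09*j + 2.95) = 0.72*j^4 + 1.4*j^3 - 9.46*j^2 + 0.64*j + 4.7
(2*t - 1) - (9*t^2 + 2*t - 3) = 2 - 9*t^2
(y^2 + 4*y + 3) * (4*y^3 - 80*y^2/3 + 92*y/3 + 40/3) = 4*y^5 - 32*y^4/3 - 64*y^3 + 56*y^2 + 436*y/3 + 40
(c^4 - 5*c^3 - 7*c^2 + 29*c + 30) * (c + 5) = c^5 - 32*c^3 - 6*c^2 + 175*c + 150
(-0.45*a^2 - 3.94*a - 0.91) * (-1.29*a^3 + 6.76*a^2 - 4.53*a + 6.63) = 0.5805*a^5 + 2.0406*a^4 - 23.422*a^3 + 8.7131*a^2 - 21.9999*a - 6.0333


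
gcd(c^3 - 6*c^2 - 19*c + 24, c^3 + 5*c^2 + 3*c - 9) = c^2 + 2*c - 3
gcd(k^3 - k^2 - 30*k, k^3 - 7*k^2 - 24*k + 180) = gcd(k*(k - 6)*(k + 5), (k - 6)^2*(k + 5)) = k^2 - k - 30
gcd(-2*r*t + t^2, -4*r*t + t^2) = t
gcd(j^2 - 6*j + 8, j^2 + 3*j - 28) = j - 4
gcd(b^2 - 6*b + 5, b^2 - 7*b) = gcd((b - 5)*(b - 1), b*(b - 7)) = 1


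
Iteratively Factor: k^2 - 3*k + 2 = (k - 1)*(k - 2)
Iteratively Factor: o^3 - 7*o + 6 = (o - 2)*(o^2 + 2*o - 3) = (o - 2)*(o - 1)*(o + 3)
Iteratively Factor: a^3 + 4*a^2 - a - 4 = (a + 4)*(a^2 - 1) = (a + 1)*(a + 4)*(a - 1)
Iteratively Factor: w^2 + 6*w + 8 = (w + 4)*(w + 2)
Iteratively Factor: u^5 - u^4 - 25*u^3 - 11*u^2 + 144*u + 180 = (u + 2)*(u^4 - 3*u^3 - 19*u^2 + 27*u + 90) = (u - 5)*(u + 2)*(u^3 + 2*u^2 - 9*u - 18) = (u - 5)*(u - 3)*(u + 2)*(u^2 + 5*u + 6) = (u - 5)*(u - 3)*(u + 2)^2*(u + 3)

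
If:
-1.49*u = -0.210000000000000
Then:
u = 0.14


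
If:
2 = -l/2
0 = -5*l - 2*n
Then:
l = -4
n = 10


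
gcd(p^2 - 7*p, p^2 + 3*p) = p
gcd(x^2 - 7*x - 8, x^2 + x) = x + 1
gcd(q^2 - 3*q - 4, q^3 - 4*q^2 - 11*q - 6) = q + 1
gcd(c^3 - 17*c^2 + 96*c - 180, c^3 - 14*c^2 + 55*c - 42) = c - 6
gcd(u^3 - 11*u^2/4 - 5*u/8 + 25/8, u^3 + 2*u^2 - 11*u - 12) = u + 1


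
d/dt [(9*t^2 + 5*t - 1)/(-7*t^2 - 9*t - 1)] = 2*(-23*t^2 - 16*t - 7)/(49*t^4 + 126*t^3 + 95*t^2 + 18*t + 1)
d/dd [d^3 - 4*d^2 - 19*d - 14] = 3*d^2 - 8*d - 19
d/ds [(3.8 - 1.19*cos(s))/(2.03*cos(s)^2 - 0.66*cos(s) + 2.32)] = (-2.4157*cos(s)^2 + 15.428*cos(s) + 0.2528)*sin(s)/(4.1209*cos(s)^4 - 2.6796*cos(s)^3 + 9.8548*cos(s)^2 - 3.0624*cos(s) + 5.3824)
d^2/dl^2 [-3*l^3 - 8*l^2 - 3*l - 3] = -18*l - 16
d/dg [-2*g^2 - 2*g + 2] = -4*g - 2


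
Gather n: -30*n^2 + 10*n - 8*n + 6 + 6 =-30*n^2 + 2*n + 12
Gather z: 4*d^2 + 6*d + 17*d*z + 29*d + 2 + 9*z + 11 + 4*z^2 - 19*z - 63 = 4*d^2 + 35*d + 4*z^2 + z*(17*d - 10) - 50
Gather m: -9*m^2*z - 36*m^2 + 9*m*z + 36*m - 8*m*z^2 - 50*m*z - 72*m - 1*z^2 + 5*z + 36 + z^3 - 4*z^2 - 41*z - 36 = m^2*(-9*z - 36) + m*(-8*z^2 - 41*z - 36) + z^3 - 5*z^2 - 36*z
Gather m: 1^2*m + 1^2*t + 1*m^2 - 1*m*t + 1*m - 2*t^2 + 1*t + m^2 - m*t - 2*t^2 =2*m^2 + m*(2 - 2*t) - 4*t^2 + 2*t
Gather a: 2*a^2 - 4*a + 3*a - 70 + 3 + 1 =2*a^2 - a - 66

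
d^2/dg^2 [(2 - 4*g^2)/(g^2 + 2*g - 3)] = 4*(4*g^3 - 15*g^2 + 6*g - 11)/(g^6 + 6*g^5 + 3*g^4 - 28*g^3 - 9*g^2 + 54*g - 27)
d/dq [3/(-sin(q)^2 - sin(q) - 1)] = 3*(2*sin(q) + 1)*cos(q)/(sin(q)^2 + sin(q) + 1)^2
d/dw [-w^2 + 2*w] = 2 - 2*w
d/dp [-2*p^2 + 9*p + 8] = 9 - 4*p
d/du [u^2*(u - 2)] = u*(3*u - 4)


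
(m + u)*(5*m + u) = 5*m^2 + 6*m*u + u^2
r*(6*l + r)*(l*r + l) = 6*l^2*r^2 + 6*l^2*r + l*r^3 + l*r^2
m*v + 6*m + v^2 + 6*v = (m + v)*(v + 6)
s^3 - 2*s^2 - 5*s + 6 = (s - 3)*(s - 1)*(s + 2)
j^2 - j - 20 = (j - 5)*(j + 4)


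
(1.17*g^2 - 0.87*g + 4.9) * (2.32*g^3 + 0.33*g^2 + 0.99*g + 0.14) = 2.7144*g^5 - 1.6323*g^4 + 12.2392*g^3 + 0.9195*g^2 + 4.7292*g + 0.686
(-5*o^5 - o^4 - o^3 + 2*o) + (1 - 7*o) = -5*o^5 - o^4 - o^3 - 5*o + 1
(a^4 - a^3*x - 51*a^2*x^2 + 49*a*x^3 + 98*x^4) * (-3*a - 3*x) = -3*a^5 + 156*a^3*x^2 + 6*a^2*x^3 - 441*a*x^4 - 294*x^5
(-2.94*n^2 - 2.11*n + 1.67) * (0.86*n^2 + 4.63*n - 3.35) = -2.5284*n^4 - 15.4268*n^3 + 1.5159*n^2 + 14.8006*n - 5.5945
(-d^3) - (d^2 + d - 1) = -d^3 - d^2 - d + 1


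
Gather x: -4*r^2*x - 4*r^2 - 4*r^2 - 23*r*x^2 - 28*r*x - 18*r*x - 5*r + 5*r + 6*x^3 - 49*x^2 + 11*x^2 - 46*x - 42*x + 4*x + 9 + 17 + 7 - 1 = -8*r^2 + 6*x^3 + x^2*(-23*r - 38) + x*(-4*r^2 - 46*r - 84) + 32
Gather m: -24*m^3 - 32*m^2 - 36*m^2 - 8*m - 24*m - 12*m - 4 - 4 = -24*m^3 - 68*m^2 - 44*m - 8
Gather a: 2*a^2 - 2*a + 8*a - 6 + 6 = 2*a^2 + 6*a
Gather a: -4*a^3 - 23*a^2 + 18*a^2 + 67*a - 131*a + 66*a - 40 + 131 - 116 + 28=-4*a^3 - 5*a^2 + 2*a + 3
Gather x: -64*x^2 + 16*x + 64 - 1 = -64*x^2 + 16*x + 63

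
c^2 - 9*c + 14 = (c - 7)*(c - 2)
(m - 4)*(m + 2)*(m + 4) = m^3 + 2*m^2 - 16*m - 32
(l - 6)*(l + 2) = l^2 - 4*l - 12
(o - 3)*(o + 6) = o^2 + 3*o - 18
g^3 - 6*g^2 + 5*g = g*(g - 5)*(g - 1)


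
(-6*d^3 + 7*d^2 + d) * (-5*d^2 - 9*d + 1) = 30*d^5 + 19*d^4 - 74*d^3 - 2*d^2 + d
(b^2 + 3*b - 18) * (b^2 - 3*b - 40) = b^4 - 67*b^2 - 66*b + 720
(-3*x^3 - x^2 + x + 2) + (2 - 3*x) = -3*x^3 - x^2 - 2*x + 4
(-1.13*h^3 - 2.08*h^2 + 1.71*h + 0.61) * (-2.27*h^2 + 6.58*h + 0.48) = 2.5651*h^5 - 2.7138*h^4 - 18.1105*h^3 + 8.8687*h^2 + 4.8346*h + 0.2928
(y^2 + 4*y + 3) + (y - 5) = y^2 + 5*y - 2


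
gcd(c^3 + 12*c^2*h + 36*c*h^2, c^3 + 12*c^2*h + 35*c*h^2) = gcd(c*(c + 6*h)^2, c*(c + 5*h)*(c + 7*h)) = c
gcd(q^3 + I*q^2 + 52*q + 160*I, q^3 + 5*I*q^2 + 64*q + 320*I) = q^2 - 3*I*q + 40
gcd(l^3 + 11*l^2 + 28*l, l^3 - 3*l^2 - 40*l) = l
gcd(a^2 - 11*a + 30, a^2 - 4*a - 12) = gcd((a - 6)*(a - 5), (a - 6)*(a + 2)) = a - 6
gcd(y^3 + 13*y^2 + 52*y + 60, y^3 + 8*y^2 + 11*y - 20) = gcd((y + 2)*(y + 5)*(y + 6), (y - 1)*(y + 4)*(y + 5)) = y + 5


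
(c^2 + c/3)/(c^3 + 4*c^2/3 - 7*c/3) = (3*c + 1)/(3*c^2 + 4*c - 7)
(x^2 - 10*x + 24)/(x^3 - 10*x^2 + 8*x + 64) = (x - 6)/(x^2 - 6*x - 16)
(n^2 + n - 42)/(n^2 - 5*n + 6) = (n^2 + n - 42)/(n^2 - 5*n + 6)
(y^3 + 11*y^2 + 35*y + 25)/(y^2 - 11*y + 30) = (y^3 + 11*y^2 + 35*y + 25)/(y^2 - 11*y + 30)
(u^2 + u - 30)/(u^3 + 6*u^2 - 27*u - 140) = (u + 6)/(u^2 + 11*u + 28)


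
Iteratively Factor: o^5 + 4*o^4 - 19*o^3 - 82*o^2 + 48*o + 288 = (o + 3)*(o^4 + o^3 - 22*o^2 - 16*o + 96) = (o - 4)*(o + 3)*(o^3 + 5*o^2 - 2*o - 24) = (o - 4)*(o - 2)*(o + 3)*(o^2 + 7*o + 12) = (o - 4)*(o - 2)*(o + 3)^2*(o + 4)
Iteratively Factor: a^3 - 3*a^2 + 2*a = (a)*(a^2 - 3*a + 2) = a*(a - 1)*(a - 2)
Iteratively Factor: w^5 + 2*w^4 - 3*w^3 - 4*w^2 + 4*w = (w + 2)*(w^4 - 3*w^2 + 2*w) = w*(w + 2)*(w^3 - 3*w + 2) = w*(w - 1)*(w + 2)*(w^2 + w - 2) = w*(w - 1)*(w + 2)^2*(w - 1)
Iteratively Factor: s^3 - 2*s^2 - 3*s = (s + 1)*(s^2 - 3*s) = s*(s + 1)*(s - 3)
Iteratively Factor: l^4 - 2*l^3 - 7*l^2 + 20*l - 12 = (l - 1)*(l^3 - l^2 - 8*l + 12) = (l - 1)*(l + 3)*(l^2 - 4*l + 4) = (l - 2)*(l - 1)*(l + 3)*(l - 2)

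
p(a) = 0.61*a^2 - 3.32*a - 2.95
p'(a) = 1.22*a - 3.32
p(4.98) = -4.36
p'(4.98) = 2.76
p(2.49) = -7.43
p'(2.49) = -0.28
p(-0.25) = -2.08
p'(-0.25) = -3.62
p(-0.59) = -0.78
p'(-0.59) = -4.04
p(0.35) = -4.04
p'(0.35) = -2.89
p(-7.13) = 51.73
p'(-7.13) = -12.02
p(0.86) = -5.35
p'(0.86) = -2.27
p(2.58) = -7.46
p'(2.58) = -0.17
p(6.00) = -0.91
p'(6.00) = 4.00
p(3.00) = -7.42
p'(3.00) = 0.34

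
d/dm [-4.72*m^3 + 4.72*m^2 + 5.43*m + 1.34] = -14.16*m^2 + 9.44*m + 5.43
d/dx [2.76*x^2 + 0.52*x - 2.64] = 5.52*x + 0.52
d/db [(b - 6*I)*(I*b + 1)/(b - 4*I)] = (I*b^2 + 8*b - 22*I)/(b^2 - 8*I*b - 16)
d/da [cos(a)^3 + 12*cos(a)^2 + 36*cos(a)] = 3*(sin(a)^2 - 8*cos(a) - 13)*sin(a)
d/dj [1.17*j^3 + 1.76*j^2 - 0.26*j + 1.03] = 3.51*j^2 + 3.52*j - 0.26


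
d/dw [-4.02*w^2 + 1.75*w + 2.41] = 1.75 - 8.04*w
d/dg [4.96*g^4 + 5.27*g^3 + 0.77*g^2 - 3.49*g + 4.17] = 19.84*g^3 + 15.81*g^2 + 1.54*g - 3.49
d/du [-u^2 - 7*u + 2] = -2*u - 7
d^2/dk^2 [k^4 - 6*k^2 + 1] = 12*k^2 - 12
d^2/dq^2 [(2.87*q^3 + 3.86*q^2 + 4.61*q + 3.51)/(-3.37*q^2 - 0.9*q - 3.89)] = (-5.6843418860808e-14*q^5 - 5.6843418860808e-14*q^4 - 10.6978759999998*q^3 + 4.14785400000011*q^2 + 38.153496*q + 1.800494)/(38.272753*q^6 + 30.66363*q^5 + 140.724123*q^4 + 71.51922*q^3 + 162.438231*q^2 + 40.85667*q + 58.863869)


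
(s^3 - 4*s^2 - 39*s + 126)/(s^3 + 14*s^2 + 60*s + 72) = (s^2 - 10*s + 21)/(s^2 + 8*s + 12)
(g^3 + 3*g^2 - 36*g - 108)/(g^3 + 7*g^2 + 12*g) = (g^2 - 36)/(g*(g + 4))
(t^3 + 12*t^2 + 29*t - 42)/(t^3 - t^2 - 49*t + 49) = (t + 6)/(t - 7)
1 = 1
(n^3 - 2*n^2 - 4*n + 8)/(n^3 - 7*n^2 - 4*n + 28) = (n - 2)/(n - 7)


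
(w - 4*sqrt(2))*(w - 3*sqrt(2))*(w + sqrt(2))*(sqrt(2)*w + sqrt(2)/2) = sqrt(2)*w^4 - 12*w^3 + sqrt(2)*w^3/2 - 6*w^2 + 10*sqrt(2)*w^2 + 5*sqrt(2)*w + 48*w + 24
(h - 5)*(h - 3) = h^2 - 8*h + 15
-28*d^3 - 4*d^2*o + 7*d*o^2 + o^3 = (-2*d + o)*(2*d + o)*(7*d + o)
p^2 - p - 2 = (p - 2)*(p + 1)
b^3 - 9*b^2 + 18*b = b*(b - 6)*(b - 3)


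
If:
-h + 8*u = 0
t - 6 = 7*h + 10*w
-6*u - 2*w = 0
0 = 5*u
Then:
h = 0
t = 6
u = 0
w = 0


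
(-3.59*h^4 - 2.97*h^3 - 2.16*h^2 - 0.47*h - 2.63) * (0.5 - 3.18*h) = 11.4162*h^5 + 7.6496*h^4 + 5.3838*h^3 + 0.4146*h^2 + 8.1284*h - 1.315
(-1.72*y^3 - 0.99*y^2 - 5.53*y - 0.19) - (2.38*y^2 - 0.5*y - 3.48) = -1.72*y^3 - 3.37*y^2 - 5.03*y + 3.29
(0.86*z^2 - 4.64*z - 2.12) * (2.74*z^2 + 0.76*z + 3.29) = 2.3564*z^4 - 12.06*z^3 - 6.5058*z^2 - 16.8768*z - 6.9748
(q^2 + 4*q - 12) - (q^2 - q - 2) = 5*q - 10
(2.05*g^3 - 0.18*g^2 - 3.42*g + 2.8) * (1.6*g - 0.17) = 3.28*g^4 - 0.6365*g^3 - 5.4414*g^2 + 5.0614*g - 0.476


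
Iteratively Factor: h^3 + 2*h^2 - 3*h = (h)*(h^2 + 2*h - 3) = h*(h + 3)*(h - 1)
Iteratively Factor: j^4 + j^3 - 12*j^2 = (j)*(j^3 + j^2 - 12*j) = j*(j + 4)*(j^2 - 3*j) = j*(j - 3)*(j + 4)*(j)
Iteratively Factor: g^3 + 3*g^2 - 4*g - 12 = (g - 2)*(g^2 + 5*g + 6) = (g - 2)*(g + 3)*(g + 2)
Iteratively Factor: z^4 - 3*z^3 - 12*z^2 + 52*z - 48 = (z - 2)*(z^3 - z^2 - 14*z + 24) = (z - 3)*(z - 2)*(z^2 + 2*z - 8) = (z - 3)*(z - 2)^2*(z + 4)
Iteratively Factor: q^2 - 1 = (q - 1)*(q + 1)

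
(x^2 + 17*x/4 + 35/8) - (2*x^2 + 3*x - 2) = -x^2 + 5*x/4 + 51/8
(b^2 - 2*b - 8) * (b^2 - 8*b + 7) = b^4 - 10*b^3 + 15*b^2 + 50*b - 56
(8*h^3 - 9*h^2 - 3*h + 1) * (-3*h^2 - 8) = -24*h^5 + 27*h^4 - 55*h^3 + 69*h^2 + 24*h - 8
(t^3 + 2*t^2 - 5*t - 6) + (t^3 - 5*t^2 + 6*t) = 2*t^3 - 3*t^2 + t - 6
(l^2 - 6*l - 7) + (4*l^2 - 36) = 5*l^2 - 6*l - 43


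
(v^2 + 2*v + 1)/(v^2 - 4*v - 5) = (v + 1)/(v - 5)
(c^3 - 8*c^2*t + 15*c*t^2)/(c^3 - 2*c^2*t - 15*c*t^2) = (c - 3*t)/(c + 3*t)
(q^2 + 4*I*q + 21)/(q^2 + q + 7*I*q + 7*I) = (q - 3*I)/(q + 1)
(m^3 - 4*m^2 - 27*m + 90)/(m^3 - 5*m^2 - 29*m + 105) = (m - 6)/(m - 7)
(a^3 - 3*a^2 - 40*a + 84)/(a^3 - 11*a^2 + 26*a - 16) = (a^2 - a - 42)/(a^2 - 9*a + 8)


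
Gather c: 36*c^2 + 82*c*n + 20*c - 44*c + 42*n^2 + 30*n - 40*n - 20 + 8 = 36*c^2 + c*(82*n - 24) + 42*n^2 - 10*n - 12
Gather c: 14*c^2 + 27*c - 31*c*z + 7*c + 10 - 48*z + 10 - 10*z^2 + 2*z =14*c^2 + c*(34 - 31*z) - 10*z^2 - 46*z + 20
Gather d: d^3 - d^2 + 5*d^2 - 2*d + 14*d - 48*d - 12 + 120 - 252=d^3 + 4*d^2 - 36*d - 144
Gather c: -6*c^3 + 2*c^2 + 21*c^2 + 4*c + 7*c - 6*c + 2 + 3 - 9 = -6*c^3 + 23*c^2 + 5*c - 4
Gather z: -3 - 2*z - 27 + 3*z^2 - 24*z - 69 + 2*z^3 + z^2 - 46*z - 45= 2*z^3 + 4*z^2 - 72*z - 144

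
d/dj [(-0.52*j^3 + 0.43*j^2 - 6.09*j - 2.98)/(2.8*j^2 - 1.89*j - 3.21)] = (-1.456*j^4 + 1.9656*j^3 + 21.2469*j^2 + 13.9274*j + 13.9167)/(7.84*j^4 - 10.584*j^3 - 14.4039*j^2 + 12.1338*j + 10.3041)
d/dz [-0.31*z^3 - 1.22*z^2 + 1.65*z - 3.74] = -0.93*z^2 - 2.44*z + 1.65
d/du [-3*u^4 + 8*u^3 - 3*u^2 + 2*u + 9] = -12*u^3 + 24*u^2 - 6*u + 2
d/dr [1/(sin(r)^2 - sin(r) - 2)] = (1 - 2*sin(r))*cos(r)/(sin(r) + cos(r)^2 + 1)^2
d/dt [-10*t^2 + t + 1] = 1 - 20*t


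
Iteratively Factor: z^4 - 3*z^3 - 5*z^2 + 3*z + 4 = (z - 1)*(z^3 - 2*z^2 - 7*z - 4) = (z - 1)*(z + 1)*(z^2 - 3*z - 4) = (z - 1)*(z + 1)^2*(z - 4)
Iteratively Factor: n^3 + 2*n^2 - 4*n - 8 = (n + 2)*(n^2 - 4) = (n + 2)^2*(n - 2)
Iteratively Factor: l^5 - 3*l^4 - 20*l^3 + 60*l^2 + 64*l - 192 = (l - 2)*(l^4 - l^3 - 22*l^2 + 16*l + 96) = (l - 3)*(l - 2)*(l^3 + 2*l^2 - 16*l - 32) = (l - 3)*(l - 2)*(l + 4)*(l^2 - 2*l - 8) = (l - 3)*(l - 2)*(l + 2)*(l + 4)*(l - 4)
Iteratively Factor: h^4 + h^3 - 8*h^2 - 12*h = (h - 3)*(h^3 + 4*h^2 + 4*h) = h*(h - 3)*(h^2 + 4*h + 4) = h*(h - 3)*(h + 2)*(h + 2)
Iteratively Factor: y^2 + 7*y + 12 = (y + 3)*(y + 4)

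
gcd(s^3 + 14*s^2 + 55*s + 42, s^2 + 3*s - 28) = s + 7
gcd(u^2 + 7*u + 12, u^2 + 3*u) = u + 3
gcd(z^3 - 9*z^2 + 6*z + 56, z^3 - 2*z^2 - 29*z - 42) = z^2 - 5*z - 14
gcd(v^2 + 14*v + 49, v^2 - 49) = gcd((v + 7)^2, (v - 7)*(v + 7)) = v + 7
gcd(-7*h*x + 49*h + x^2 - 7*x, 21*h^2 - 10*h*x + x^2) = -7*h + x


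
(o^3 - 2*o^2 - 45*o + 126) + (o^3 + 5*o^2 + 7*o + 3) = 2*o^3 + 3*o^2 - 38*o + 129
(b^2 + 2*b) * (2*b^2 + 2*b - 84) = 2*b^4 + 6*b^3 - 80*b^2 - 168*b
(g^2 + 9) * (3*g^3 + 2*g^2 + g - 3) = 3*g^5 + 2*g^4 + 28*g^3 + 15*g^2 + 9*g - 27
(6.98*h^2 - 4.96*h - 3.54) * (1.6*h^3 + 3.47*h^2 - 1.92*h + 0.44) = 11.168*h^5 + 16.2846*h^4 - 36.2768*h^3 + 0.310599999999997*h^2 + 4.6144*h - 1.5576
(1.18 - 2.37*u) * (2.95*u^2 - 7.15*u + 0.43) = -6.9915*u^3 + 20.4265*u^2 - 9.4561*u + 0.5074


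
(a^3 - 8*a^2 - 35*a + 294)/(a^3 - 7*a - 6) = (-a^3 + 8*a^2 + 35*a - 294)/(-a^3 + 7*a + 6)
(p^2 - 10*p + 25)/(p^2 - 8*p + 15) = (p - 5)/(p - 3)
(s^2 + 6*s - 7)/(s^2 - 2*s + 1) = (s + 7)/(s - 1)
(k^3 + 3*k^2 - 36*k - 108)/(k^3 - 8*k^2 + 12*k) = (k^2 + 9*k + 18)/(k*(k - 2))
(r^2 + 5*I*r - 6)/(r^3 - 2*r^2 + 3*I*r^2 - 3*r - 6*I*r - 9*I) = (r + 2*I)/(r^2 - 2*r - 3)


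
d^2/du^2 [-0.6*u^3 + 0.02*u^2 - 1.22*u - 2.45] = 0.04 - 3.6*u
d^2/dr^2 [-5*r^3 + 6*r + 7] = -30*r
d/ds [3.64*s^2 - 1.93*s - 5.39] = 7.28*s - 1.93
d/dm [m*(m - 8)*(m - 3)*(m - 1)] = 4*m^3 - 36*m^2 + 70*m - 24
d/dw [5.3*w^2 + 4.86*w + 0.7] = 10.6*w + 4.86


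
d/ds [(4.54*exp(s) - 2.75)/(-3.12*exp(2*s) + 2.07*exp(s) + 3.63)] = (14.1648*exp(2*s) - 17.16*exp(s) + 22.1727)*exp(s)/(9.7344*exp(4*s) - 12.9168*exp(3*s) - 18.3663*exp(2*s) + 15.0282*exp(s) + 13.1769)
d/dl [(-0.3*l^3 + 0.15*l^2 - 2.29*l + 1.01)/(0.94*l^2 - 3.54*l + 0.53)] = (-0.282*l^4 + 2.124*l^3 + 1.1446*l^2 - 1.7398*l + 2.3617)/(0.8836*l^4 - 6.6552*l^3 + 13.528*l^2 - 3.7524*l + 0.2809)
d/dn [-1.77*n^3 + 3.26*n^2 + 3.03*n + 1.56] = -5.31*n^2 + 6.52*n + 3.03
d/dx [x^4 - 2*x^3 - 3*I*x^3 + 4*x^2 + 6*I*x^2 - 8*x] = 4*x^3 + x^2*(-6 - 9*I) + x*(8 + 12*I) - 8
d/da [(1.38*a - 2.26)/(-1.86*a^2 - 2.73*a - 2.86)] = (2.5668*a^2 - 8.4072*a - 10.1166)/(3.4596*a^4 + 10.1556*a^3 + 18.0921*a^2 + 15.6156*a + 8.1796)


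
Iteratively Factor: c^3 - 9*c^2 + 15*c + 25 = (c - 5)*(c^2 - 4*c - 5) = (c - 5)*(c + 1)*(c - 5)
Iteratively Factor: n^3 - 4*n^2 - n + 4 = (n - 4)*(n^2 - 1) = (n - 4)*(n + 1)*(n - 1)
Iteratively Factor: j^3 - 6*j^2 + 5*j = (j - 1)*(j^2 - 5*j) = (j - 5)*(j - 1)*(j)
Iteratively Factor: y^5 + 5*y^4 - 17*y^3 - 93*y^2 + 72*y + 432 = (y - 3)*(y^4 + 8*y^3 + 7*y^2 - 72*y - 144) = (y - 3)*(y + 4)*(y^3 + 4*y^2 - 9*y - 36) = (y - 3)*(y + 4)^2*(y^2 - 9) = (y - 3)^2*(y + 4)^2*(y + 3)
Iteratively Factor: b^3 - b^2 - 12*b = (b - 4)*(b^2 + 3*b) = (b - 4)*(b + 3)*(b)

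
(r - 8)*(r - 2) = r^2 - 10*r + 16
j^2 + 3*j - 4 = (j - 1)*(j + 4)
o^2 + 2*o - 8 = (o - 2)*(o + 4)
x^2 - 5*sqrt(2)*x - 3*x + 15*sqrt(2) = (x - 3)*(x - 5*sqrt(2))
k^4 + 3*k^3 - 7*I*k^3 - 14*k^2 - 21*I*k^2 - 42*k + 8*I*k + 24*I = (k + 3)*(k - 4*I)*(k - 2*I)*(k - I)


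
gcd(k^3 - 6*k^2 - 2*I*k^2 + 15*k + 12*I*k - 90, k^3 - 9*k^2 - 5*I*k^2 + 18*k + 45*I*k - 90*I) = k^2 + k*(-6 - 5*I) + 30*I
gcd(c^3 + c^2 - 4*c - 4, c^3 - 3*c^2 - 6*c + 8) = c + 2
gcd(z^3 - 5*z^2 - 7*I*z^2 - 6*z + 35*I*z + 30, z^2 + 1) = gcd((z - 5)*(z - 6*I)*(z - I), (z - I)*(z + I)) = z - I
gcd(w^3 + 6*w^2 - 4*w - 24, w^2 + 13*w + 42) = w + 6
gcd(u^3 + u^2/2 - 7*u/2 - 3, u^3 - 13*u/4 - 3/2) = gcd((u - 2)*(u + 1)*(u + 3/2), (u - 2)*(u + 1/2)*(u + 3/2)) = u^2 - u/2 - 3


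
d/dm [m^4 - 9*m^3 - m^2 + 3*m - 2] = 4*m^3 - 27*m^2 - 2*m + 3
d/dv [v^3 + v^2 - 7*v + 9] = 3*v^2 + 2*v - 7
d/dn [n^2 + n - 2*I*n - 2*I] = 2*n + 1 - 2*I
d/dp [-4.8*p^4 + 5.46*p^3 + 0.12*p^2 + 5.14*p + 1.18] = -19.2*p^3 + 16.38*p^2 + 0.24*p + 5.14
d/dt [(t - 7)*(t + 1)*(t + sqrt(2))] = 3*t^2 - 12*t + 2*sqrt(2)*t - 6*sqrt(2) - 7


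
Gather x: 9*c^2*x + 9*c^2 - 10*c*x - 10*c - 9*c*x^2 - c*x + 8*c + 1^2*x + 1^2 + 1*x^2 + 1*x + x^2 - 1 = 9*c^2 - 2*c + x^2*(2 - 9*c) + x*(9*c^2 - 11*c + 2)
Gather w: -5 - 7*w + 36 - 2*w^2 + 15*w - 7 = -2*w^2 + 8*w + 24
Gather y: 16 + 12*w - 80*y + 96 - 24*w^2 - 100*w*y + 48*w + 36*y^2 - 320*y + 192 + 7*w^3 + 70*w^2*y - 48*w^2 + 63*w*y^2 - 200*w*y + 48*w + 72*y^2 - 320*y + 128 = 7*w^3 - 72*w^2 + 108*w + y^2*(63*w + 108) + y*(70*w^2 - 300*w - 720) + 432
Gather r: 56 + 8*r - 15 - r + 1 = 7*r + 42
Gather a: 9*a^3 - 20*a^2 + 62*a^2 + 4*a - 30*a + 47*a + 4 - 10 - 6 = 9*a^3 + 42*a^2 + 21*a - 12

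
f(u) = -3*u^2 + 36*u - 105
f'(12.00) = -36.00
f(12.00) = -105.00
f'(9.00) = -18.00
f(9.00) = -24.00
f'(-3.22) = 55.32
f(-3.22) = -252.03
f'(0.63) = 32.22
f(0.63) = -83.51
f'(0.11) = 35.34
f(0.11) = -101.08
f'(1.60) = 26.40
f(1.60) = -55.08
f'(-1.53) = 45.18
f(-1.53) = -167.10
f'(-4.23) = 61.38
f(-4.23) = -310.96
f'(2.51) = 20.94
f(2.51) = -33.54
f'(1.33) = 28.02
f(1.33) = -62.43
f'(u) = 36 - 6*u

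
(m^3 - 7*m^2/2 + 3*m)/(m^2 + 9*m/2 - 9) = m*(m - 2)/(m + 6)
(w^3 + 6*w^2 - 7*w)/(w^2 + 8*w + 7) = w*(w - 1)/(w + 1)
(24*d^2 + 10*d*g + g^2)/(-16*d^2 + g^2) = (-6*d - g)/(4*d - g)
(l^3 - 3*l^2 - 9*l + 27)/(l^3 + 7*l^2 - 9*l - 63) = (l - 3)/(l + 7)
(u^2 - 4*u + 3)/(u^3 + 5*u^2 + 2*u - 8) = (u - 3)/(u^2 + 6*u + 8)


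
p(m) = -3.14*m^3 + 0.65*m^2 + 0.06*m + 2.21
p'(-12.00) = -1372.02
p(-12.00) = 5521.01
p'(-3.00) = -88.62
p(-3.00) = 92.66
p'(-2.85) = -80.16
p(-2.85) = 80.01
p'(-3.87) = -146.05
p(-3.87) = 193.71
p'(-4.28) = -178.06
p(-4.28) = 260.04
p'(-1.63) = -27.09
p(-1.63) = 17.44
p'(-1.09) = -12.55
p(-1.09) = 6.98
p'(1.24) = -12.81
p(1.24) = -2.70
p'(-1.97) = -39.06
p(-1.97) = 28.62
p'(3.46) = -108.21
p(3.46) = -119.87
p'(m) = -9.42*m^2 + 1.3*m + 0.06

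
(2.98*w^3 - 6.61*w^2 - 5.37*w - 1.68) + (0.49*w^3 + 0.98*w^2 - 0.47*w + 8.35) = 3.47*w^3 - 5.63*w^2 - 5.84*w + 6.67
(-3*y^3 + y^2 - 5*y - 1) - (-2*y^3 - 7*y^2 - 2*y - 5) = -y^3 + 8*y^2 - 3*y + 4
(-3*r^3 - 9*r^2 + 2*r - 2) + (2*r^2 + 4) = -3*r^3 - 7*r^2 + 2*r + 2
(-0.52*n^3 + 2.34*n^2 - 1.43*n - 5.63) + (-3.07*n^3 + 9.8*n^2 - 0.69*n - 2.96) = -3.59*n^3 + 12.14*n^2 - 2.12*n - 8.59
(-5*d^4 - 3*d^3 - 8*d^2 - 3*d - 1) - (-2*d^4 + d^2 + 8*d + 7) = -3*d^4 - 3*d^3 - 9*d^2 - 11*d - 8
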